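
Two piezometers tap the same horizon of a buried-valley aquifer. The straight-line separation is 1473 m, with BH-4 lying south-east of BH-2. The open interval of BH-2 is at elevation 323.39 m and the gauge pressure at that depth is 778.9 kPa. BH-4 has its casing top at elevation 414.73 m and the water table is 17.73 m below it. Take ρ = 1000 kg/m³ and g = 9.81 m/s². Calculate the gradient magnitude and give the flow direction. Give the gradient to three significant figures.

i ≈ 0.00393; groundwater flows toward the south-east

Pressure head at BH-2: ψ = P/(ρg) = 778.9×1000 / (1000 × 9.81) = 79.40 m.
Total head at BH-2: h = z + ψ = 323.39 + 79.40 = 402.79 m.
Total head at BH-4: h = 414.73 − 17.73 = 397.00 m.
Head difference: h(BH-2) − h(BH-4) = 402.79 − 397.00 = 5.79 m.
Hydraulic gradient: i = |Δh| / L = 5.79 / 1473 = 0.00393.
Flow is from higher to lower head: from BH-2 toward BH-4, i.e. toward the south-east.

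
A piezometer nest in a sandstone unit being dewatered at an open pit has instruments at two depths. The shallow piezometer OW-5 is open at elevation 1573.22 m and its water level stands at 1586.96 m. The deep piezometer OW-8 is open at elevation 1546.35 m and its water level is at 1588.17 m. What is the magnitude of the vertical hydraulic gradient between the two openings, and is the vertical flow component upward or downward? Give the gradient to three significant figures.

Total head at OW-5: h = 1586.96 m (water level in the standpipe).
Total head at OW-8: h = 1588.17 m.
Δh = h(OW-5) − h(OW-8) = 1586.96 − 1588.17 = -1.21 m.
Vertical separation Δz = 1573.22 − 1546.35 = 26.87 m.
|i_v| = |Δh| / Δz = 1.21 / 26.87 = 0.0450.
Head is higher in the deep piezometer, so vertical flow is upward (discharge condition).

|i_v| ≈ 0.0450; vertical flow is upward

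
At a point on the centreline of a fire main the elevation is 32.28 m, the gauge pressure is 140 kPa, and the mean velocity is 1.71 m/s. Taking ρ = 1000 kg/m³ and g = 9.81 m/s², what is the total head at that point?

h ≈ 46.70 m

Pressure head ψ = P/(ρg) = 140×1000 / (1000 × 9.81) = 14.27 m.
Velocity head = v²/(2g) = 1.71² / (2 × 9.81) = 0.149 m.
h = z + ψ + v²/(2g) = 32.28 + 14.27 + 0.149 = 46.70 m.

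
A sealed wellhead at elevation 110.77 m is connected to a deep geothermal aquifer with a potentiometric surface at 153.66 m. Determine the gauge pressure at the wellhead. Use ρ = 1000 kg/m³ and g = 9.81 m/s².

Head above the cap: Δh = 153.66 − 110.77 = 42.89 m.
P = ρgΔh = 1000 × 9.81 × 42.89 = 420751 Pa ≈ 421 kPa.

P ≈ 421 kPa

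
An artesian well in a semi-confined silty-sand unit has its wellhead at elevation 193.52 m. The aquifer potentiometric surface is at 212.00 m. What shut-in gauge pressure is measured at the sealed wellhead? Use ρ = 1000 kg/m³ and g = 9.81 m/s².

Head above the cap: Δh = 212.00 − 193.52 = 18.48 m.
P = ρgΔh = 1000 × 9.81 × 18.48 = 181289 Pa ≈ 181 kPa.

P ≈ 181 kPa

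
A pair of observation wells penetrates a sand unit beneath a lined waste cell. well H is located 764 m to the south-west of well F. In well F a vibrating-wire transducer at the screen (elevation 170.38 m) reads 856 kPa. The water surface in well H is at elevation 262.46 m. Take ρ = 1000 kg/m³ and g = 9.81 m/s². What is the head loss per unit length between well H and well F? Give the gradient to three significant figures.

i ≈ 0.00631 m/m

Pressure head at well F: ψ = P/(ρg) = 856×1000 / (1000 × 9.81) = 87.26 m.
Total head at well F: h = z + ψ = 170.38 + 87.26 = 257.64 m.
Total head at well H: h = 262.46 m (water level in the piezometer is the total head).
Head difference: h(well F) − h(well H) = 257.64 − 262.46 = -4.82 m.
Hydraulic gradient: i = |Δh| / L = 4.82 / 764 = 0.00631.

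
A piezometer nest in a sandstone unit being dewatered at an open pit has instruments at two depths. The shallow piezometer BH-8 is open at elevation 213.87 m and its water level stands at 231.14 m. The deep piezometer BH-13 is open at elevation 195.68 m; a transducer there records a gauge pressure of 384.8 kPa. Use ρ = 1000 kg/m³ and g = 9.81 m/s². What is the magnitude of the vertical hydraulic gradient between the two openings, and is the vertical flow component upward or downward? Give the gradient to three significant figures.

Total head at BH-8: h = 231.14 m (water level in the standpipe).
Pressure head at BH-13: ψ = P/(ρg) = 384.8×1000 / (1000 × 9.81) = 39.23 m.
Total head at BH-13: h = z + ψ = 195.68 + 39.23 = 234.91 m.
Δh = h(BH-8) − h(BH-13) = 231.14 − 234.91 = -3.77 m.
Vertical separation Δz = 213.87 − 195.68 = 18.19 m.
|i_v| = |Δh| / Δz = 3.77 / 18.19 = 0.207.
Head is higher in the deep piezometer, so vertical flow is upward (discharge condition).

|i_v| ≈ 0.207; vertical flow is upward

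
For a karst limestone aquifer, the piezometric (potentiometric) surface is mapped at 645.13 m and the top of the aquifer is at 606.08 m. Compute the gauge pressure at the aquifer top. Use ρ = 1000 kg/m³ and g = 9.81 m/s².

P ≈ 383 kPa

Pressure head at the aquifer top: ψ = h − z = 645.13 − 606.08 = 39.05 m.
P = ρgψ = 1000 × 9.81 × 39.05 = 383080 Pa ≈ 383 kPa.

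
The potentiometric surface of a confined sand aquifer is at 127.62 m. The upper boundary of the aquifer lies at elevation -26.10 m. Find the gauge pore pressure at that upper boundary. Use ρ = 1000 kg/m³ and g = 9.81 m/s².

P ≈ 1510 kPa

Pressure head at the aquifer top: ψ = h − z = 127.62 − (-26.10) = 153.72 m.
P = ρgψ = 1000 × 9.81 × 153.72 = 1507993 Pa ≈ 1510 kPa.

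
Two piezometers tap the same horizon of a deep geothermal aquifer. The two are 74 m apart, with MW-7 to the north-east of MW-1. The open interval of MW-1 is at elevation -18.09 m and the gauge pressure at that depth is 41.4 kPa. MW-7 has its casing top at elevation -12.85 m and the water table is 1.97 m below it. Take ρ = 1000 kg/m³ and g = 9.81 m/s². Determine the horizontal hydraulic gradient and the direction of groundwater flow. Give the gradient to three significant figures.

i ≈ 0.0128; groundwater flows toward the north-east

Pressure head at MW-1: ψ = P/(ρg) = 41.4×1000 / (1000 × 9.81) = 4.22 m.
Total head at MW-1: h = z + ψ = -18.09 + 4.22 = -13.87 m.
Total head at MW-7: h = -12.85 − 1.97 = -14.82 m.
Head difference: h(MW-1) − h(MW-7) = -13.87 − (-14.82) = 0.95 m.
Hydraulic gradient: i = |Δh| / L = 0.95 / 74 = 0.0128.
Flow is from higher to lower head: from MW-1 toward MW-7, i.e. toward the north-east.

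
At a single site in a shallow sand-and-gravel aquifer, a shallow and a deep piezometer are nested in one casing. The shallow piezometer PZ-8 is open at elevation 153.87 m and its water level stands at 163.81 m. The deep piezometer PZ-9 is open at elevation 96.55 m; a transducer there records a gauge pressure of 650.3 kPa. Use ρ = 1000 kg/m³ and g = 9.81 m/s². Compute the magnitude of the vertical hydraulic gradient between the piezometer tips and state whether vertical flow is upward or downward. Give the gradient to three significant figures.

|i_v| ≈ 0.0169; vertical flow is downward

Total head at PZ-8: h = 163.81 m (water level in the standpipe).
Pressure head at PZ-9: ψ = P/(ρg) = 650.3×1000 / (1000 × 9.81) = 66.29 m.
Total head at PZ-9: h = z + ψ = 96.55 + 66.29 = 162.84 m.
Δh = h(PZ-8) − h(PZ-9) = 163.81 − 162.84 = 0.97 m.
Vertical separation Δz = 153.87 − 96.55 = 57.32 m.
|i_v| = |Δh| / Δz = 0.97 / 57.32 = 0.0169.
Head is higher in the shallow piezometer, so vertical flow is downward (recharge condition).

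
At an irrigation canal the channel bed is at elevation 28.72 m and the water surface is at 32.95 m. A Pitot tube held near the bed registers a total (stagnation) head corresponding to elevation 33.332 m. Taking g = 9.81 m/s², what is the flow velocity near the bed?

Near the bed, under hydrostatic conditions, the piezometric head (z + ψ) equals the free-surface elevation, 32.95 m.
Velocity head = total − piezometric = 33.332 − 32.95 = 0.382 m.
v = √(2g·h_v) = √(2 × 9.81 × 0.382) = 2.74 m/s.

v ≈ 2.74 m/s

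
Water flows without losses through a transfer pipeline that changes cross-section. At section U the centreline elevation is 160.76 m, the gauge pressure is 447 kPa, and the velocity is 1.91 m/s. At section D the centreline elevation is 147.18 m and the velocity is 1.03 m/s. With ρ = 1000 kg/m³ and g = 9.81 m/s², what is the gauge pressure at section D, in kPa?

Pressure head at U: ψ₁ = P₁/(ρg) = 447×1000 / (1000 × 9.81) = 45.57 m.
Velocity heads: v₁²/2g = 1.91²/19.62 = 0.186 m; v₂²/2g = 1.03²/19.62 = 0.054 m.
Total head H = z₁ + ψ₁ + v₁²/2g = 160.76 + 45.57 + 0.186 = 206.52 m.
ψ₂ = H − z₂ − v₂²/2g = 206.52 − 147.18 − 0.054 = 59.29 m.
P₂ = ρgψ₂ = 1000 × 9.81 × 59.29 ≈ 582 kPa.

P₂ ≈ 582 kPa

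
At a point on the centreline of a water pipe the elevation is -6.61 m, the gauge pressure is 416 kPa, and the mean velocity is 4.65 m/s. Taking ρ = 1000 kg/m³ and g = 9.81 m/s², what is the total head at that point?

h ≈ 36.90 m

Pressure head ψ = P/(ρg) = 416×1000 / (1000 × 9.81) = 42.41 m.
Velocity head = v²/(2g) = 4.65² / (2 × 9.81) = 1.102 m.
h = z + ψ + v²/(2g) = -6.61 + 42.41 + 1.102 = 36.90 m.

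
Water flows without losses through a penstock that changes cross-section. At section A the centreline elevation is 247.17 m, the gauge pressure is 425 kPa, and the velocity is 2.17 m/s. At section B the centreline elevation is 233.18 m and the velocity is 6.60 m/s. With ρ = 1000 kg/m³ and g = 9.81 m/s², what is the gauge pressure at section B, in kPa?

Pressure head at A: ψ₁ = P₁/(ρg) = 425×1000 / (1000 × 9.81) = 43.32 m.
Velocity heads: v₁²/2g = 2.17²/19.62 = 0.240 m; v₂²/2g = 6.60²/19.62 = 2.220 m.
Total head H = z₁ + ψ₁ + v₁²/2g = 247.17 + 43.32 + 0.240 = 290.73 m.
ψ₂ = H − z₂ − v₂²/2g = 290.73 − 233.18 − 2.220 = 55.33 m.
P₂ = ρgψ₂ = 1000 × 9.81 × 55.33 ≈ 543 kPa.

P₂ ≈ 543 kPa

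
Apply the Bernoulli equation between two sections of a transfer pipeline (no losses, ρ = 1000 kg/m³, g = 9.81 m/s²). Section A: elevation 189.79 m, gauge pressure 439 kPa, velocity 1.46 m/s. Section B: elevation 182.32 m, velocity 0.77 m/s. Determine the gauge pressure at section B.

Pressure head at A: ψ₁ = P₁/(ρg) = 439×1000 / (1000 × 9.81) = 44.75 m.
Velocity heads: v₁²/2g = 1.46²/19.62 = 0.109 m; v₂²/2g = 0.77²/19.62 = 0.030 m.
Total head H = z₁ + ψ₁ + v₁²/2g = 189.79 + 44.75 + 0.109 = 234.65 m.
ψ₂ = H − z₂ − v₂²/2g = 234.65 − 182.32 − 0.030 = 52.30 m.
P₂ = ρgψ₂ = 1000 × 9.81 × 52.30 ≈ 513 kPa.

P₂ ≈ 513 kPa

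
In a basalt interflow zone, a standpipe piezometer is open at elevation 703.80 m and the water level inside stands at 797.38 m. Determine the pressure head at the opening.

ψ ≈ 93.58 m

Total head h = 797.38 m (the water-surface elevation in the piezometer).
Pressure head ψ = h − z = 797.38 − 703.80 = 93.58 m.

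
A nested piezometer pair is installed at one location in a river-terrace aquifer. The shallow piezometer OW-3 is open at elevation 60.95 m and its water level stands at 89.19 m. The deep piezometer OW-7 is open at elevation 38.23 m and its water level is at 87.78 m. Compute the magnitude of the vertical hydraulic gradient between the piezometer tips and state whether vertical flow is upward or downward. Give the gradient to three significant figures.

Total head at OW-3: h = 89.19 m (water level in the standpipe).
Total head at OW-7: h = 87.78 m.
Δh = h(OW-3) − h(OW-7) = 89.19 − 87.78 = 1.41 m.
Vertical separation Δz = 60.95 − 38.23 = 22.72 m.
|i_v| = |Δh| / Δz = 1.41 / 22.72 = 0.0621.
Head is higher in the shallow piezometer, so vertical flow is downward (recharge condition).

|i_v| ≈ 0.0621; vertical flow is downward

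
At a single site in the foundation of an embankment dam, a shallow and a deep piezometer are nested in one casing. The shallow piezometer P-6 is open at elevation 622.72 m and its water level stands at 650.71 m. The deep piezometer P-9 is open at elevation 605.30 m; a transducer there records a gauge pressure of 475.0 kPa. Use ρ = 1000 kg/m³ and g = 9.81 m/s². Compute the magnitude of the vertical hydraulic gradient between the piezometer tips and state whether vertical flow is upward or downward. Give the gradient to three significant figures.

Total head at P-6: h = 650.71 m (water level in the standpipe).
Pressure head at P-9: ψ = P/(ρg) = 475.0×1000 / (1000 × 9.81) = 48.42 m.
Total head at P-9: h = z + ψ = 605.30 + 48.42 = 653.72 m.
Δh = h(P-6) − h(P-9) = 650.71 − 653.72 = -3.01 m.
Vertical separation Δz = 622.72 − 605.30 = 17.42 m.
|i_v| = |Δh| / Δz = 3.01 / 17.42 = 0.173.
Head is higher in the deep piezometer, so vertical flow is upward (discharge condition).

|i_v| ≈ 0.173; vertical flow is upward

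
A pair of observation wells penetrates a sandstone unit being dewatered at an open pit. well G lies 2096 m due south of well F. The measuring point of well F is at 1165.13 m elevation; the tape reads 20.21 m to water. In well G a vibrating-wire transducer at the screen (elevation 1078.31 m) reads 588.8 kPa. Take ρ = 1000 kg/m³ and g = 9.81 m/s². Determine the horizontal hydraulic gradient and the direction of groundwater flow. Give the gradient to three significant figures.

Total head at well F: h = 1165.13 − 20.21 = 1144.92 m.
Pressure head at well G: ψ = P/(ρg) = 588.8×1000 / (1000 × 9.81) = 60.02 m.
Total head at well G: h = z + ψ = 1078.31 + 60.02 = 1138.33 m.
Head difference: h(well F) − h(well G) = 1144.92 − 1138.33 = 6.59 m.
Hydraulic gradient: i = |Δh| / L = 6.59 / 2096 = 0.00314.
Flow is from higher to lower head: from well F toward well G, i.e. toward the south.

i ≈ 0.00314; groundwater flows toward the south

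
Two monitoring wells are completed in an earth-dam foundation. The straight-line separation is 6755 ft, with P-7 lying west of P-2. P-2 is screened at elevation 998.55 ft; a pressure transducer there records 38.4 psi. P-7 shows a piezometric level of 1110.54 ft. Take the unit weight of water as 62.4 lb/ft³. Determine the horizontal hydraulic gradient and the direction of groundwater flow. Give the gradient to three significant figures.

i ≈ 0.00346; groundwater flows toward the east

Pressure head at P-2: ψ = 144·P/γ = 144 × 38.4 / 62.4 = 88.62 ft.
Total head at P-2: h = z + ψ = 998.55 + 88.62 = 1087.17 ft.
Total head at P-7: h = 1110.54 ft (water level in the piezometer is the total head).
Head difference: h(P-2) − h(P-7) = 1087.17 − 1110.54 = -23.37 ft.
Hydraulic gradient: i = |Δh| / L = 23.37 / 6755 = 0.00346.
Flow is from higher to lower head: from P-7 toward P-2, i.e. toward the east.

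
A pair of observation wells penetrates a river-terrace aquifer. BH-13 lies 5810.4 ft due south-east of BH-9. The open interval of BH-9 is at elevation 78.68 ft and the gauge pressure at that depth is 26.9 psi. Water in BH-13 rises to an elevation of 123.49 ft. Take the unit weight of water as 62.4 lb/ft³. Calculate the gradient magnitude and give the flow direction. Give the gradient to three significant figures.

Pressure head at BH-9: ψ = 144·P/γ = 144 × 26.9 / 62.4 = 62.08 ft.
Total head at BH-9: h = z + ψ = 78.68 + 62.08 = 140.76 ft.
Total head at BH-13: h = 123.49 ft (water level in the piezometer is the total head).
Head difference: h(BH-9) − h(BH-13) = 140.76 − 123.49 = 17.27 ft.
Hydraulic gradient: i = |Δh| / L = 17.27 / 5810.4 = 0.00297.
Flow is from higher to lower head: from BH-9 toward BH-13, i.e. toward the south-east.

i ≈ 0.00297; groundwater flows toward the south-east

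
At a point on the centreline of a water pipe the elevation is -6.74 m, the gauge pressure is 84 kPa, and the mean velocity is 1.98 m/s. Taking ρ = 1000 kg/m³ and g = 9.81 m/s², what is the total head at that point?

Pressure head ψ = P/(ρg) = 84×1000 / (1000 × 9.81) = 8.56 m.
Velocity head = v²/(2g) = 1.98² / (2 × 9.81) = 0.200 m.
h = z + ψ + v²/(2g) = -6.74 + 8.56 + 0.200 = 2.02 m.

h ≈ 2.02 m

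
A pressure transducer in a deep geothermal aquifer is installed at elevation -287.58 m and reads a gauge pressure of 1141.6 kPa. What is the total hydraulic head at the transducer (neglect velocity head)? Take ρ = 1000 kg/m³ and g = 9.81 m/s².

ψ = P/(ρg) = 1141.6×1000 / (1000 × 9.81) = 116.37 m.
h = z + ψ = -287.58 + 116.37 = -171.21 m.

h ≈ -171.21 m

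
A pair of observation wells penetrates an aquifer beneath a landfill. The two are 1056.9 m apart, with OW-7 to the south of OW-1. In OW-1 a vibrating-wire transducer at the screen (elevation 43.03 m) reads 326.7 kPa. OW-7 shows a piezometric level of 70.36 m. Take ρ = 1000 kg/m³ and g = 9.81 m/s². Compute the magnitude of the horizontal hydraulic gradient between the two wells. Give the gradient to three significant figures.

i ≈ 0.00565

Pressure head at OW-1: ψ = P/(ρg) = 326.7×1000 / (1000 × 9.81) = 33.30 m.
Total head at OW-1: h = z + ψ = 43.03 + 33.30 = 76.33 m.
Total head at OW-7: h = 70.36 m (water level in the piezometer is the total head).
Head difference: h(OW-1) − h(OW-7) = 76.33 − 70.36 = 5.97 m.
Hydraulic gradient: i = |Δh| / L = 5.97 / 1056.9 = 0.00565.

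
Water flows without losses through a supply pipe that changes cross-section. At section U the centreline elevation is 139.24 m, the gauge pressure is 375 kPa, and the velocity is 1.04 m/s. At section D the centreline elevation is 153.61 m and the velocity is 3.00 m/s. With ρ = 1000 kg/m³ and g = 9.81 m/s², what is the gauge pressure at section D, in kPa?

P₂ ≈ 230 kPa

Pressure head at U: ψ₁ = P₁/(ρg) = 375×1000 / (1000 × 9.81) = 38.23 m.
Velocity heads: v₁²/2g = 1.04²/19.62 = 0.055 m; v₂²/2g = 3.00²/19.62 = 0.459 m.
Total head H = z₁ + ψ₁ + v₁²/2g = 139.24 + 38.23 + 0.055 = 177.53 m.
ψ₂ = H − z₂ − v₂²/2g = 177.53 − 153.61 − 0.459 = 23.46 m.
P₂ = ρgψ₂ = 1000 × 9.81 × 23.46 ≈ 230 kPa.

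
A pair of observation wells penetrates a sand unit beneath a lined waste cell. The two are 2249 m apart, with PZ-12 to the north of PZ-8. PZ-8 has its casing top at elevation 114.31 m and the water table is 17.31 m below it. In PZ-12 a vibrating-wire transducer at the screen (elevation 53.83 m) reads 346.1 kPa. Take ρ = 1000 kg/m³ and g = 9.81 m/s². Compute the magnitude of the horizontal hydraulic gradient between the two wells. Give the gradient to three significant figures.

Total head at PZ-8: h = 114.31 − 17.31 = 97.00 m.
Pressure head at PZ-12: ψ = P/(ρg) = 346.1×1000 / (1000 × 9.81) = 35.28 m.
Total head at PZ-12: h = z + ψ = 53.83 + 35.28 = 89.11 m.
Head difference: h(PZ-8) − h(PZ-12) = 97.00 − 89.11 = 7.89 m.
Hydraulic gradient: i = |Δh| / L = 7.89 / 2249 = 0.00351.

i ≈ 0.00351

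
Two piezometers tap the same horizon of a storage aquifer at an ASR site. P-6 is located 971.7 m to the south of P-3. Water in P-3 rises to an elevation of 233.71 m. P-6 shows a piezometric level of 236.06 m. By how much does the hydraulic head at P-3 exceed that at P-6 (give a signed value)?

Total head at P-3: h = 233.71 m (water level in the piezometer is the total head).
Total head at P-6: h = 236.06 m (water level in the piezometer is the total head).
Head difference: h(P-3) − h(P-6) = 233.71 − 236.06 = -2.35 m.

Δh ≈ -2.35 m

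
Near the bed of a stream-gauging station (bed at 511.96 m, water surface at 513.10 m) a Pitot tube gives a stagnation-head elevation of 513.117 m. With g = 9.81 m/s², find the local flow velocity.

v ≈ 0.578 m/s

Near the bed, under hydrostatic conditions, the piezometric head (z + ψ) equals the free-surface elevation, 513.10 m.
Velocity head = total − piezometric = 513.117 − 513.10 = 0.017 m.
v = √(2g·h_v) = √(2 × 9.81 × 0.017) = 0.578 m/s.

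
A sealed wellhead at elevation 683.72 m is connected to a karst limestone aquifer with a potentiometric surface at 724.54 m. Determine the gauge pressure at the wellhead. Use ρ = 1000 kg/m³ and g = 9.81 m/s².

Head above the cap: Δh = 724.54 − 683.72 = 40.82 m.
P = ρgΔh = 1000 × 9.81 × 40.82 = 400444 Pa ≈ 400 kPa.

P ≈ 400 kPa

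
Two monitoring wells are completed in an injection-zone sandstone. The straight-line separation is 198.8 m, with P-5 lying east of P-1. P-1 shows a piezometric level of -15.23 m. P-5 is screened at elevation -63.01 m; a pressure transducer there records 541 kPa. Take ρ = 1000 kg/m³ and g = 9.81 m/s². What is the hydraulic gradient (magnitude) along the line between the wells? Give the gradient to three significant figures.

Total head at P-1: h = -15.23 m (water level in the piezometer is the total head).
Pressure head at P-5: ψ = P/(ρg) = 541×1000 / (1000 × 9.81) = 55.15 m.
Total head at P-5: h = z + ψ = -63.01 + 55.15 = -7.86 m.
Head difference: h(P-1) − h(P-5) = -15.23 − (-7.86) = -7.37 m.
Hydraulic gradient: i = |Δh| / L = 7.37 / 198.8 = 0.0371.

i ≈ 0.0371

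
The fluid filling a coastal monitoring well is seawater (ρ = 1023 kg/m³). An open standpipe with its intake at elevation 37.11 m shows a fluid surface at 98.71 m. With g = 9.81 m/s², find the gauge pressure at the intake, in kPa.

P ≈ 618 kPa

Pressure head ψ = h − z = 98.71 − 37.11 = 61.60 m.
P = ρgψ = 1023 × 9.81 × 61.60 = 618195 Pa ≈ 618 kPa.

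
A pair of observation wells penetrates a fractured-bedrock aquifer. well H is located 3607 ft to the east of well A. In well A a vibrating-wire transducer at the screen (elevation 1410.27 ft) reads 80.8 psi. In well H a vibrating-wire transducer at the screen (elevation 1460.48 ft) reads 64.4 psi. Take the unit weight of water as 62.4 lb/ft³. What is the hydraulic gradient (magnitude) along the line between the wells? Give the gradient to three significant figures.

i ≈ 0.00343

Pressure head at well A: ψ = 144·P/γ = 144 × 80.8 / 62.4 = 186.46 ft.
Total head at well A: h = z + ψ = 1410.27 + 186.46 = 1596.73 ft.
Pressure head at well H: ψ = 144·P/γ = 144 × 64.4 / 62.4 = 148.62 ft.
Total head at well H: h = z + ψ = 1460.48 + 148.62 = 1609.10 ft.
Head difference: h(well A) − h(well H) = 1596.73 − 1609.10 = -12.37 ft.
Hydraulic gradient: i = |Δh| / L = 12.37 / 3607 = 0.00343.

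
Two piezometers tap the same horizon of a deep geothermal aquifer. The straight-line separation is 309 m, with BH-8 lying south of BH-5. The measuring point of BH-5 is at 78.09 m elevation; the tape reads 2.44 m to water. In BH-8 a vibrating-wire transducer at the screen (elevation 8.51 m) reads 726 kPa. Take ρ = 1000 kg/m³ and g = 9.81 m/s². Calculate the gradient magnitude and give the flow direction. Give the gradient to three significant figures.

i ≈ 0.0222; groundwater flows toward the north

Total head at BH-5: h = 78.09 − 2.44 = 75.65 m.
Pressure head at BH-8: ψ = P/(ρg) = 726×1000 / (1000 × 9.81) = 74.01 m.
Total head at BH-8: h = z + ψ = 8.51 + 74.01 = 82.52 m.
Head difference: h(BH-5) − h(BH-8) = 75.65 − 82.52 = -6.87 m.
Hydraulic gradient: i = |Δh| / L = 6.87 / 309 = 0.0222.
Flow is from higher to lower head: from BH-8 toward BH-5, i.e. toward the north.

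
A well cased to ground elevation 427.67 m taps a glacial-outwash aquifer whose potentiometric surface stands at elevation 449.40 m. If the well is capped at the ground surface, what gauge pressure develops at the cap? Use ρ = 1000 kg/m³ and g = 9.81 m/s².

Head above the cap: Δh = 449.40 − 427.67 = 21.73 m.
P = ρgΔh = 1000 × 9.81 × 21.73 = 213171 Pa ≈ 213 kPa.

P ≈ 213 kPa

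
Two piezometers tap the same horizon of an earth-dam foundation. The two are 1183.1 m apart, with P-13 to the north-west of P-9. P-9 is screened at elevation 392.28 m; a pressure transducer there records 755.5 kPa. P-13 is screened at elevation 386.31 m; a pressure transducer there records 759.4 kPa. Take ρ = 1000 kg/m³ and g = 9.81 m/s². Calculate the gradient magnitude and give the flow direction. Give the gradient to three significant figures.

i ≈ 0.00471; groundwater flows toward the north-west

Pressure head at P-9: ψ = P/(ρg) = 755.5×1000 / (1000 × 9.81) = 77.01 m.
Total head at P-9: h = z + ψ = 392.28 + 77.01 = 469.29 m.
Pressure head at P-13: ψ = P/(ρg) = 759.4×1000 / (1000 × 9.81) = 77.41 m.
Total head at P-13: h = z + ψ = 386.31 + 77.41 = 463.72 m.
Head difference: h(P-9) − h(P-13) = 469.29 − 463.72 = 5.57 m.
Hydraulic gradient: i = |Δh| / L = 5.57 / 1183.1 = 0.00471.
Flow is from higher to lower head: from P-9 toward P-13, i.e. toward the north-west.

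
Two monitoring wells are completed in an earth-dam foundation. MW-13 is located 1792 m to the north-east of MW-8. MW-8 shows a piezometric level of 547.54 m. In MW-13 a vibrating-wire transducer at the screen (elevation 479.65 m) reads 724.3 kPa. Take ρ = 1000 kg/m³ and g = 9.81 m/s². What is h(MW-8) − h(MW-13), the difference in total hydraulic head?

Total head at MW-8: h = 547.54 m (water level in the piezometer is the total head).
Pressure head at MW-13: ψ = P/(ρg) = 724.3×1000 / (1000 × 9.81) = 73.83 m.
Total head at MW-13: h = z + ψ = 479.65 + 73.83 = 553.48 m.
Head difference: h(MW-8) − h(MW-13) = 547.54 − 553.48 = -5.94 m.

Δh ≈ -5.94 m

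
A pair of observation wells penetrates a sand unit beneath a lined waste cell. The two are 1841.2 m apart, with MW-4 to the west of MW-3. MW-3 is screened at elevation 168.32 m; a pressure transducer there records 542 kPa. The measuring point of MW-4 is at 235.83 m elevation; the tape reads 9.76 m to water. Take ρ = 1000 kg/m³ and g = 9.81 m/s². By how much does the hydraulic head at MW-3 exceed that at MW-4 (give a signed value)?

Δh ≈ -2.50 m

Pressure head at MW-3: ψ = P/(ρg) = 542×1000 / (1000 × 9.81) = 55.25 m.
Total head at MW-3: h = z + ψ = 168.32 + 55.25 = 223.57 m.
Total head at MW-4: h = 235.83 − 9.76 = 226.07 m.
Head difference: h(MW-3) − h(MW-4) = 223.57 − 226.07 = -2.50 m.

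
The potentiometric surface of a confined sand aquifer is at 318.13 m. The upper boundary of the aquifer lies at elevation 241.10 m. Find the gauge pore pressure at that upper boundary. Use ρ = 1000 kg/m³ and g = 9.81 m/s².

Pressure head at the aquifer top: ψ = h − z = 318.13 − 241.10 = 77.03 m.
P = ρgψ = 1000 × 9.81 × 77.03 = 755664 Pa ≈ 756 kPa.

P ≈ 756 kPa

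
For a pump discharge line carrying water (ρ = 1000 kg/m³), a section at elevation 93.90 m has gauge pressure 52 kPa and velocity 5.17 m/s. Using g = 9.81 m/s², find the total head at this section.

h ≈ 100.56 m

Pressure head ψ = P/(ρg) = 52×1000 / (1000 × 9.81) = 5.30 m.
Velocity head = v²/(2g) = 5.17² / (2 × 9.81) = 1.362 m.
h = z + ψ + v²/(2g) = 93.90 + 5.30 + 1.362 = 100.56 m.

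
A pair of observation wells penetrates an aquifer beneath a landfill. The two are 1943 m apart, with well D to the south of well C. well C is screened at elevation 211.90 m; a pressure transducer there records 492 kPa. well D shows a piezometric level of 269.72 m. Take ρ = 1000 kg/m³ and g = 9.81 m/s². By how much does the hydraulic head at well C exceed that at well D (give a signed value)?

Δh ≈ -7.67 m

Pressure head at well C: ψ = P/(ρg) = 492×1000 / (1000 × 9.81) = 50.15 m.
Total head at well C: h = z + ψ = 211.90 + 50.15 = 262.05 m.
Total head at well D: h = 269.72 m (water level in the piezometer is the total head).
Head difference: h(well C) − h(well D) = 262.05 − 269.72 = -7.67 m.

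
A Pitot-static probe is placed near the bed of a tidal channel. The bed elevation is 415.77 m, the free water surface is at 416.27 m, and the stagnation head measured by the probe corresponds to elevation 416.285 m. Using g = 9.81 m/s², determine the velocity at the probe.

v ≈ 0.542 m/s

Near the bed, under hydrostatic conditions, the piezometric head (z + ψ) equals the free-surface elevation, 416.27 m.
Velocity head = total − piezometric = 416.285 − 416.27 = 0.015 m.
v = √(2g·h_v) = √(2 × 9.81 × 0.015) = 0.542 m/s.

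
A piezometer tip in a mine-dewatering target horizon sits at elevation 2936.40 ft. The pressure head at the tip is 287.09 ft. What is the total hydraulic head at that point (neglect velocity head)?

h = z + ψ = 2936.40 + 287.09 = 3223.49 ft.

h ≈ 3223.49 ft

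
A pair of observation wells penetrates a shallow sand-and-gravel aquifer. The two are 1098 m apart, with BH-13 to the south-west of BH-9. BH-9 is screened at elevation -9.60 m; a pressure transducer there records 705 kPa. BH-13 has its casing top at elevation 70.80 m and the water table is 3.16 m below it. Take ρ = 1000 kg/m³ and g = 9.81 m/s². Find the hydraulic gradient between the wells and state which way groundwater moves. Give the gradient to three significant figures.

Pressure head at BH-9: ψ = P/(ρg) = 705×1000 / (1000 × 9.81) = 71.87 m.
Total head at BH-9: h = z + ψ = -9.60 + 71.87 = 62.27 m.
Total head at BH-13: h = 70.80 − 3.16 = 67.64 m.
Head difference: h(BH-9) − h(BH-13) = 62.27 − 67.64 = -5.37 m.
Hydraulic gradient: i = |Δh| / L = 5.37 / 1098 = 0.00489.
Flow is from higher to lower head: from BH-13 toward BH-9, i.e. toward the north-east.

i ≈ 0.00489; groundwater flows toward the north-east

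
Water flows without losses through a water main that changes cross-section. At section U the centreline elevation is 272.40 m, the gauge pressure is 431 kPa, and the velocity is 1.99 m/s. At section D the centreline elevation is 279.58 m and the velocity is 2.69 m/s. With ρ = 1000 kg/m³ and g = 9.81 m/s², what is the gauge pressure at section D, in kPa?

P₂ ≈ 359 kPa

Pressure head at U: ψ₁ = P₁/(ρg) = 431×1000 / (1000 × 9.81) = 43.93 m.
Velocity heads: v₁²/2g = 1.99²/19.62 = 0.202 m; v₂²/2g = 2.69²/19.62 = 0.369 m.
Total head H = z₁ + ψ₁ + v₁²/2g = 272.40 + 43.93 + 0.202 = 316.53 m.
ψ₂ = H − z₂ − v₂²/2g = 316.53 − 279.58 − 0.369 = 36.58 m.
P₂ = ρgψ₂ = 1000 × 9.81 × 36.58 ≈ 359 kPa.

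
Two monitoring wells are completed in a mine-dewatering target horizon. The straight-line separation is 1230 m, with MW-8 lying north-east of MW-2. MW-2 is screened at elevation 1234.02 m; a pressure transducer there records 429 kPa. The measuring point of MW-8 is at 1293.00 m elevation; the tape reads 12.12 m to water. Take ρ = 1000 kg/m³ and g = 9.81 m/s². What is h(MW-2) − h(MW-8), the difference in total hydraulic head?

Pressure head at MW-2: ψ = P/(ρg) = 429×1000 / (1000 × 9.81) = 43.73 m.
Total head at MW-2: h = z + ψ = 1234.02 + 43.73 = 1277.75 m.
Total head at MW-8: h = 1293.00 − 12.12 = 1280.88 m.
Head difference: h(MW-2) − h(MW-8) = 1277.75 − 1280.88 = -3.13 m.

Δh ≈ -3.13 m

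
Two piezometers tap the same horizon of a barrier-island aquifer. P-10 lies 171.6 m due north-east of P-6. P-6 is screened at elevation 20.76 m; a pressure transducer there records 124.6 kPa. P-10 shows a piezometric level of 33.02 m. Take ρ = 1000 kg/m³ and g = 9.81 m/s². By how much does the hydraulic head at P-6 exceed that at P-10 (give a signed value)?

Pressure head at P-6: ψ = P/(ρg) = 124.6×1000 / (1000 × 9.81) = 12.70 m.
Total head at P-6: h = z + ψ = 20.76 + 12.70 = 33.46 m.
Total head at P-10: h = 33.02 m (water level in the piezometer is the total head).
Head difference: h(P-6) − h(P-10) = 33.46 − 33.02 = 0.44 m.

Δh ≈ 0.44 m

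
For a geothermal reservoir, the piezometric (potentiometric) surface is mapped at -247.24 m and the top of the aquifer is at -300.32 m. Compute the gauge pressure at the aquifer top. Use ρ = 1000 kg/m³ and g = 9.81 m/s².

Pressure head at the aquifer top: ψ = h − z = -247.24 − (-300.32) = 53.08 m.
P = ρgψ = 1000 × 9.81 × 53.08 = 520715 Pa ≈ 521 kPa.

P ≈ 521 kPa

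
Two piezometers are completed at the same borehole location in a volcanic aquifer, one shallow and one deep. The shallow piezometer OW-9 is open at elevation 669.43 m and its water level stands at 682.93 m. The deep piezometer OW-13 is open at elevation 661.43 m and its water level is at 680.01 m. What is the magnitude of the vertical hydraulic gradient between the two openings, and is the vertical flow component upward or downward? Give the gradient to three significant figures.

Total head at OW-9: h = 682.93 m (water level in the standpipe).
Total head at OW-13: h = 680.01 m.
Δh = h(OW-9) − h(OW-13) = 682.93 − 680.01 = 2.92 m.
Vertical separation Δz = 669.43 − 661.43 = 8.00 m.
|i_v| = |Δh| / Δz = 2.92 / 8.00 = 0.365.
Head is higher in the shallow piezometer, so vertical flow is downward (recharge condition).

|i_v| ≈ 0.365; vertical flow is downward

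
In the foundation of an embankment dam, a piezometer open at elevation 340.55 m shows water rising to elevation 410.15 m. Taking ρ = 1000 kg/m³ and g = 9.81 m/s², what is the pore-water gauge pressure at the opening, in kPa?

Pressure head ψ = h − z = 410.15 − 340.55 = 69.60 m.
P = ρgψ = 1000 × 9.81 × 69.60 = 682776 Pa ≈ 683 kPa.

P ≈ 683 kPa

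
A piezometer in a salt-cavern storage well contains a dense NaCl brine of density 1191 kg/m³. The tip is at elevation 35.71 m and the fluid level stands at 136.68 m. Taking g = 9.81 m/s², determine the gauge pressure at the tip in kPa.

P ≈ 1180 kPa

Pressure head ψ = h − z = 136.68 − 35.71 = 100.97 m.
P = ρgψ = 1191 × 9.81 × 100.97 = 1179704 Pa ≈ 1180 kPa.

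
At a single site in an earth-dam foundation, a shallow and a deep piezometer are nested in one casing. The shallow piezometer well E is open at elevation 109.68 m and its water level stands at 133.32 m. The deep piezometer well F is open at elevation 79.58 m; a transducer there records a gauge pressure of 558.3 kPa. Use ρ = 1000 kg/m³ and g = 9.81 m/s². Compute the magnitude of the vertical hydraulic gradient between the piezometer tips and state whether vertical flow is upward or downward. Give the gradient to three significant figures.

Total head at well E: h = 133.32 m (water level in the standpipe).
Pressure head at well F: ψ = P/(ρg) = 558.3×1000 / (1000 × 9.81) = 56.91 m.
Total head at well F: h = z + ψ = 79.58 + 56.91 = 136.49 m.
Δh = h(well E) − h(well F) = 133.32 − 136.49 = -3.17 m.
Vertical separation Δz = 109.68 − 79.58 = 30.10 m.
|i_v| = |Δh| / Δz = 3.17 / 30.10 = 0.105.
Head is higher in the deep piezometer, so vertical flow is upward (discharge condition).

|i_v| ≈ 0.105; vertical flow is upward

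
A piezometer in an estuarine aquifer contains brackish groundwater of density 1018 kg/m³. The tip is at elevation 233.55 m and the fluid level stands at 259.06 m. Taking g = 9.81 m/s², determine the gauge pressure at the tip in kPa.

P ≈ 255 kPa

Pressure head ψ = h − z = 259.06 − 233.55 = 25.51 m.
P = ρgψ = 1018 × 9.81 × 25.51 = 254758 Pa ≈ 255 kPa.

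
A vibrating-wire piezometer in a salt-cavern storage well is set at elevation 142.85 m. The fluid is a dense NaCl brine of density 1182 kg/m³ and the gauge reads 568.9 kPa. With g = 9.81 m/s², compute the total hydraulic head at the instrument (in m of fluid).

ψ = P/(ρg) = 568.9×1000 / (1182 × 9.81) = 49.06 m.
h = z + ψ = 142.85 + 49.06 = 191.91 m.

h ≈ 191.91 m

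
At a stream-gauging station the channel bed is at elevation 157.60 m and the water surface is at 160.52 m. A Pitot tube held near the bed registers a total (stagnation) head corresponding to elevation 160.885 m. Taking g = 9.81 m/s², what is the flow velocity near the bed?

v ≈ 2.68 m/s

Near the bed, under hydrostatic conditions, the piezometric head (z + ψ) equals the free-surface elevation, 160.52 m.
Velocity head = total − piezometric = 160.885 − 160.52 = 0.365 m.
v = √(2g·h_v) = √(2 × 9.81 × 0.365) = 2.68 m/s.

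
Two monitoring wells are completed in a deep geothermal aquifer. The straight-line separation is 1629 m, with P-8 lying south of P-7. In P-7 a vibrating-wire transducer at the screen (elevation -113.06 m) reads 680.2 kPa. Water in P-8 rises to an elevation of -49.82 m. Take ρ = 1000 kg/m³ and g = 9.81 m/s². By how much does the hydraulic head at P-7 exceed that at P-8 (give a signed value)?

Δh ≈ 6.10 m

Pressure head at P-7: ψ = P/(ρg) = 680.2×1000 / (1000 × 9.81) = 69.34 m.
Total head at P-7: h = z + ψ = -113.06 + 69.34 = -43.72 m.
Total head at P-8: h = -49.82 m (water level in the piezometer is the total head).
Head difference: h(P-7) − h(P-8) = -43.72 − (-49.82) = 6.10 m.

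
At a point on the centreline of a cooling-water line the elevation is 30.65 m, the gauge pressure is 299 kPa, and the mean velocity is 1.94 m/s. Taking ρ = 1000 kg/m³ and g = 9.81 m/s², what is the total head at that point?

h ≈ 61.32 m

Pressure head ψ = P/(ρg) = 299×1000 / (1000 × 9.81) = 30.48 m.
Velocity head = v²/(2g) = 1.94² / (2 × 9.81) = 0.192 m.
h = z + ψ + v²/(2g) = 30.65 + 30.48 + 0.192 = 61.32 m.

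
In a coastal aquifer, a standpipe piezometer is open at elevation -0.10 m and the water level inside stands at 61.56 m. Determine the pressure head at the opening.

Total head h = 61.56 m (the water-surface elevation in the piezometer).
Pressure head ψ = h − z = 61.56 − (-0.10) = 61.66 m.

ψ ≈ 61.66 m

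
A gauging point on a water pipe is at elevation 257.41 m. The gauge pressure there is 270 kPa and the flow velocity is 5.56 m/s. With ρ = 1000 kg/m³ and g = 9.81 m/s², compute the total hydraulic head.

h ≈ 286.51 m

Pressure head ψ = P/(ρg) = 270×1000 / (1000 × 9.81) = 27.52 m.
Velocity head = v²/(2g) = 5.56² / (2 × 9.81) = 1.576 m.
h = z + ψ + v²/(2g) = 257.41 + 27.52 + 1.576 = 286.51 m.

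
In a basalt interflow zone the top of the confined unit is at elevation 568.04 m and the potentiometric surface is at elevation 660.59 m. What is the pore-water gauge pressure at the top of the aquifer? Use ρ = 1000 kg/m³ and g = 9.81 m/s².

P ≈ 908 kPa

Pressure head at the aquifer top: ψ = h − z = 660.59 − 568.04 = 92.55 m.
P = ρgψ = 1000 × 9.81 × 92.55 = 907916 Pa ≈ 908 kPa.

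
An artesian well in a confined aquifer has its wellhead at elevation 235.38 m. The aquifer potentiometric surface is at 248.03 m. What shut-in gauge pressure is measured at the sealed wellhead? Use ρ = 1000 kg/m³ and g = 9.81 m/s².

Head above the cap: Δh = 248.03 − 235.38 = 12.65 m.
P = ρgΔh = 1000 × 9.81 × 12.65 = 124096 Pa ≈ 124 kPa.

P ≈ 124 kPa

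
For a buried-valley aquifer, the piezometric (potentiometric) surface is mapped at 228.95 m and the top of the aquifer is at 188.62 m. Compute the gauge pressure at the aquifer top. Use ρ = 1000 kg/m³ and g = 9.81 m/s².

Pressure head at the aquifer top: ψ = h − z = 228.95 − 188.62 = 40.33 m.
P = ρgψ = 1000 × 9.81 × 40.33 = 395637 Pa ≈ 396 kPa.

P ≈ 396 kPa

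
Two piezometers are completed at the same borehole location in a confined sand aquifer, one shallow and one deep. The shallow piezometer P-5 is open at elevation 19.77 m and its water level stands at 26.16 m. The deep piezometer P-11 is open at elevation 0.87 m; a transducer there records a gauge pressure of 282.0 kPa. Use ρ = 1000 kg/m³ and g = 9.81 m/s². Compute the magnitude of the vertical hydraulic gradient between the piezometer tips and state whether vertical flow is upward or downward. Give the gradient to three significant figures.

Total head at P-5: h = 26.16 m (water level in the standpipe).
Pressure head at P-11: ψ = P/(ρg) = 282.0×1000 / (1000 × 9.81) = 28.75 m.
Total head at P-11: h = z + ψ = 0.87 + 28.75 = 29.62 m.
Δh = h(P-5) − h(P-11) = 26.16 − 29.62 = -3.46 m.
Vertical separation Δz = 19.77 − 0.87 = 18.90 m.
|i_v| = |Δh| / Δz = 3.46 / 18.90 = 0.183.
Head is higher in the deep piezometer, so vertical flow is upward (discharge condition).

|i_v| ≈ 0.183; vertical flow is upward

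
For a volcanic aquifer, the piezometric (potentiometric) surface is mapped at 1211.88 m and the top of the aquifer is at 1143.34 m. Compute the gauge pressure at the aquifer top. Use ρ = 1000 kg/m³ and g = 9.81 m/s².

P ≈ 672 kPa

Pressure head at the aquifer top: ψ = h − z = 1211.88 − 1143.34 = 68.54 m.
P = ρgψ = 1000 × 9.81 × 68.54 = 672377 Pa ≈ 672 kPa.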